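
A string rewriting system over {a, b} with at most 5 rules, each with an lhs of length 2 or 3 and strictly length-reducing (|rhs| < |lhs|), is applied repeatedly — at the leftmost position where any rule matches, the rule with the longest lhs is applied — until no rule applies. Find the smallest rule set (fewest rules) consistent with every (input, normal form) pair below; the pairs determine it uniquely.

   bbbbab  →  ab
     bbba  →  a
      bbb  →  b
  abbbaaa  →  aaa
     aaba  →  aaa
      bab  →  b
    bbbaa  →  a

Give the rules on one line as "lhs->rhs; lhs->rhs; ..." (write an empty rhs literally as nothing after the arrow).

ba->a; baa->a; bab->b; bb->

  | bbbbab => bbab => ab
  | bbba => ba => a
  | bbb => b
  | abbbaaa => abaaa => aaa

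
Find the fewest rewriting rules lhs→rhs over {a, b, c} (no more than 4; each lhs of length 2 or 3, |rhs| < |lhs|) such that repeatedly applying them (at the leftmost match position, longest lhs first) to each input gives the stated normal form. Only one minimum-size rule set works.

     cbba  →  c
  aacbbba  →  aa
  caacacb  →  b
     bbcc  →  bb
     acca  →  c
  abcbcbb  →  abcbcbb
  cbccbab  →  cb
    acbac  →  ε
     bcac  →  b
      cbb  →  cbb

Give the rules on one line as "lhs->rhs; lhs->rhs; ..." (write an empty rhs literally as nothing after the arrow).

  | cbba => cba => ca => c
  | aacbbba => abbba => abba => aba => aa
  | caacacb => cacacb => ccacb => acb => b
  | bbcc => bb

ac->; ba->a; ca->c; cc->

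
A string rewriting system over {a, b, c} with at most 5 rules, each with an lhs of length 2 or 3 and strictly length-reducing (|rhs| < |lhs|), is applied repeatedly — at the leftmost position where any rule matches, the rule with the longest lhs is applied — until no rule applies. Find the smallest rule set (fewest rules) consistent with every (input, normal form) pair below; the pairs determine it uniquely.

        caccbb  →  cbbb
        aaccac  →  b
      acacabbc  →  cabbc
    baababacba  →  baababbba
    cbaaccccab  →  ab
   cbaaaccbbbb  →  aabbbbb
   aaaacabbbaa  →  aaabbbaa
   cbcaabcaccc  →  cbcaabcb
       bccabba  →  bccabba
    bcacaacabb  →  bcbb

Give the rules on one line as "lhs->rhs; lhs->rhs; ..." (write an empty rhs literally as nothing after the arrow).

ac->b; aca->; acc->ac; cba->a

  | caccbb => cacbb => cbbb
  | aaccac => aacac => ac => b
  | acacabbc => cabbc
  | baababacba => baababbba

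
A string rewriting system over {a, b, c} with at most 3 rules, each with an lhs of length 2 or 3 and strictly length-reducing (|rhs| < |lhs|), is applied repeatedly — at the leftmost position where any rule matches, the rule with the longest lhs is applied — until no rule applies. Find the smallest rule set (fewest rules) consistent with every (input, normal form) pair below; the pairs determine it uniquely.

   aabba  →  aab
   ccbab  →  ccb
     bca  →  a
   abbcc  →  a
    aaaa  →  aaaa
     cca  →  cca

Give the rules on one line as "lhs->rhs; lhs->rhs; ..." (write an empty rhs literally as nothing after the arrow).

ba->; bc->

  | aabba => aab
  | ccbab => ccb
  | bca => a
  | abbcc => abc => a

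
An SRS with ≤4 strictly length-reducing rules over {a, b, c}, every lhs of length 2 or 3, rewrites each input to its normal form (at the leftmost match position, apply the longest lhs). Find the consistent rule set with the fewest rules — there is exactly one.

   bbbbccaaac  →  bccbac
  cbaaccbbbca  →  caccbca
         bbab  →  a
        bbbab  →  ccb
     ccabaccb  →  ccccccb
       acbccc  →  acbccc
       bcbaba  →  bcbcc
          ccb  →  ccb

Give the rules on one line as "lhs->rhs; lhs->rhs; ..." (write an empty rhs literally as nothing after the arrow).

  | bbbbccaaac => abbccaaac => aaccaaac => bccaaac => bccbac
  | cbaaccbbbca => cbbccbbbca => caccbbbca => caccabca => caccbca
  | bbab => aab => bb => a
  | bbbab => abab => ccb

aa->b; aba->cc; abc->bc; bb->a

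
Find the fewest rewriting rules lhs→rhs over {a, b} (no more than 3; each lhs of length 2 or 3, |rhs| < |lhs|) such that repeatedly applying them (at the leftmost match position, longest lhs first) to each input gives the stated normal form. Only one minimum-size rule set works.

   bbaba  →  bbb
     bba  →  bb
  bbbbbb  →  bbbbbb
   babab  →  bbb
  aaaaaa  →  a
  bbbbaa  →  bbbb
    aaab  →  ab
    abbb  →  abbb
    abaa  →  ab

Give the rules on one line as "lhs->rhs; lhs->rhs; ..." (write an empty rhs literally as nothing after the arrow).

  | bbaba => bbba => bbb
  | bba => bb
  | bbbbbb
  | babab => bbab => bbb

aa->a; ba->b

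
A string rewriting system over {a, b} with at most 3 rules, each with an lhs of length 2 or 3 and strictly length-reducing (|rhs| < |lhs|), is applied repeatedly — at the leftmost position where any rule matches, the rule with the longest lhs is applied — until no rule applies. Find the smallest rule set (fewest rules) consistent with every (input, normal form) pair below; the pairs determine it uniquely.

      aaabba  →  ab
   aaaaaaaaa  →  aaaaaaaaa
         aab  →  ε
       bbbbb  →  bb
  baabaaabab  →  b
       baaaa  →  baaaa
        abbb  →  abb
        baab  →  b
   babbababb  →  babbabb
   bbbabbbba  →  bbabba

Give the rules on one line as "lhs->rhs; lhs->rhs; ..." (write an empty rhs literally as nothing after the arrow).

  | aaabba => aba => ab
  | aaaaaaaaa
  | aab => ε
  | bbbbb => bbbb => bbb => bb

aab->; aba->ab; bbb->bb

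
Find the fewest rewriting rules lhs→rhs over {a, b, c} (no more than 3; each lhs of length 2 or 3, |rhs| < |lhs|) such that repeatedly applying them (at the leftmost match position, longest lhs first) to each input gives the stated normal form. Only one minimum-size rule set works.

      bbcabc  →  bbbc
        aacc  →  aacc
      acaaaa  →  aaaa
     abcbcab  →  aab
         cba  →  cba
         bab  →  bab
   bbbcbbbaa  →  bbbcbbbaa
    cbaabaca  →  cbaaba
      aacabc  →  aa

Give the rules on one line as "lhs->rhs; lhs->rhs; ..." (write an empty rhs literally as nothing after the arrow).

  | bbcabc => bbbc
  | aacc
  | acaaaa => aaaa
  | abcbcab => abcab => aab

abc->a; ca->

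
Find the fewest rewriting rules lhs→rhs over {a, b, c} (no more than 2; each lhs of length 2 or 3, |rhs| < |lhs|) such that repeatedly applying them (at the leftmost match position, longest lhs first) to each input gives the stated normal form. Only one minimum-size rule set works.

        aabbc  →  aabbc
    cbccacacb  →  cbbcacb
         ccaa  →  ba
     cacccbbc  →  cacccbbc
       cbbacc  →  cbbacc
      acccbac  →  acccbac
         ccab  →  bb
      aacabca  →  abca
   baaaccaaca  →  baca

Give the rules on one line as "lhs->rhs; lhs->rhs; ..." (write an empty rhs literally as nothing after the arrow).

  | aabbc
  | cbccacacb => cbbcacb
  | ccaa => ba
  | cacccbbc

aac->; cca->b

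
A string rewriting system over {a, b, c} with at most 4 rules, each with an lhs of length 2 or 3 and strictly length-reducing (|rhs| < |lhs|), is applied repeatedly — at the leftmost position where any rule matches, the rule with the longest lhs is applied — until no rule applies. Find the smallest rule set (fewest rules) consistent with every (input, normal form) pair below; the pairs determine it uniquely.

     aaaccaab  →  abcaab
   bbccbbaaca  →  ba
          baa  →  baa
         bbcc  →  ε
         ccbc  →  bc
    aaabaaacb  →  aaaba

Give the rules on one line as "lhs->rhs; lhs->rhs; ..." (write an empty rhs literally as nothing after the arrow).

aac->b; bb->; cc->

  | aaaccaab => abcaab
  | bbccbbaaca => ccbbaaca => bbaaca => aaca => ba
  | baa
  | bbcc => cc => ε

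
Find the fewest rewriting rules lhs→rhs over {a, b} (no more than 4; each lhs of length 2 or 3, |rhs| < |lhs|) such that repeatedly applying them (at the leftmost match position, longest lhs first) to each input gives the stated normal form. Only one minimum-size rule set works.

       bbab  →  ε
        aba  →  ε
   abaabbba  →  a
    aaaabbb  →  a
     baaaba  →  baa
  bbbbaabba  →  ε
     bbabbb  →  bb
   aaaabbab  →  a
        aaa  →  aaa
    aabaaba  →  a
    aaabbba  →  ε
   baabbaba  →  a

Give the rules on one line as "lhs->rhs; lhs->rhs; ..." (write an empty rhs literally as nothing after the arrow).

  | bbab => ab => ε
  | aba => ε
  | abaabbba => abbba => bba => a
  | aaaabbb => aaabb => aab => a

ab->; aba->; bba->a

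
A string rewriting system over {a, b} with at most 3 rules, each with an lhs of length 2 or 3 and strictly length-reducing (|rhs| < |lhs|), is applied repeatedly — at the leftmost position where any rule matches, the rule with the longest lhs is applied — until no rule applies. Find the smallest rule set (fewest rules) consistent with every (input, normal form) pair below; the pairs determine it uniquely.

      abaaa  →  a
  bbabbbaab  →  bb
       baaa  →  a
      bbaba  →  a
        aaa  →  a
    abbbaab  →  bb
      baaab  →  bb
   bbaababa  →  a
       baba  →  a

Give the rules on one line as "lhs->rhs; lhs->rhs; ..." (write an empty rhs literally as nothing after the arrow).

aa->a; aab->bb; ba->a

  | abaaa => aaaa => aaa => aa => a
  | bbabbbaab => babbbaab => abbbaab => abbaab => abaab => aaab => aab => bb
  | baaa => aaa => aa => a
  | bbaba => baba => aba => aa => a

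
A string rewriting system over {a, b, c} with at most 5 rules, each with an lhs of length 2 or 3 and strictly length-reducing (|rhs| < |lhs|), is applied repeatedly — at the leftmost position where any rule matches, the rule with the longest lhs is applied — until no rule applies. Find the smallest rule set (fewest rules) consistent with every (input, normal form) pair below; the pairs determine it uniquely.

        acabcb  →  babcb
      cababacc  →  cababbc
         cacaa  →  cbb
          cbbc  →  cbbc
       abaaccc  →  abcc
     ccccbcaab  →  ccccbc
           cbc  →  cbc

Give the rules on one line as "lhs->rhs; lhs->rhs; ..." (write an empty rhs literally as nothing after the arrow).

  | acabcb => babcb
  | cababacc => cababbc
  | cacaa => cbaa => cbb
  | cbbc

aa->b; aab->; aac->; ac->b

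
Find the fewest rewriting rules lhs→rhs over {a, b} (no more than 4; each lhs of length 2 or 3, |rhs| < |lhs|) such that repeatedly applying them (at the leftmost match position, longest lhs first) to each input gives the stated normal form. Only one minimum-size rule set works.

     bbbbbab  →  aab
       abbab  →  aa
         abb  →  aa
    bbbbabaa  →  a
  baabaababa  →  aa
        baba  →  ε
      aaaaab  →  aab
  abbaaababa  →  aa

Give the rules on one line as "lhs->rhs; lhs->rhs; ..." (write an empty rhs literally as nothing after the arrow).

aaa->ab; ba->; bb->a

  | bbbbbab => abbbab => aabab => aab
  | abbab => aaab => abb => aa
  | abb => aa
  | bbbbabaa => abbabaa => aaabaa => abbaa => aaaa => aba => a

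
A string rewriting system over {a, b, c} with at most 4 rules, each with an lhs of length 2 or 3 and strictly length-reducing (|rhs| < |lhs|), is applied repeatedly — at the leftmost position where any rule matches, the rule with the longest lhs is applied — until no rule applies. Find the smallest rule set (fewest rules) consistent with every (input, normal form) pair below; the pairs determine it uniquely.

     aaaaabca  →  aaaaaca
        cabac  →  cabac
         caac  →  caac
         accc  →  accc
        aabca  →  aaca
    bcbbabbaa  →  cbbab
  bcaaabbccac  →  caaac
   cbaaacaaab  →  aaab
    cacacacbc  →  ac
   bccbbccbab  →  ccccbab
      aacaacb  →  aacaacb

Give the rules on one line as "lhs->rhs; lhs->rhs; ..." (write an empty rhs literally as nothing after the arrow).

baa->; bc->c; cac->

  | aaaaabca => aaaaaca
  | cabac
  | caac
  | accc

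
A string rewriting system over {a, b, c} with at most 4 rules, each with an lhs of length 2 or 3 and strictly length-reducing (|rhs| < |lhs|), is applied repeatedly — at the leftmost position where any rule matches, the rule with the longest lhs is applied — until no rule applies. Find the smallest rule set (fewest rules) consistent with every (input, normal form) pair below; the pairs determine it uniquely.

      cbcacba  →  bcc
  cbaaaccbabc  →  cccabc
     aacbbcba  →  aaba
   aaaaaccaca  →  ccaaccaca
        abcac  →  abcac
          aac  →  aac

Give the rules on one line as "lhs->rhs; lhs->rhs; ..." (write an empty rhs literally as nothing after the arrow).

  | cbcacba => baacba => baaa => bcc
  | cbaaaccbabc => aaaccbabc => ccccbabc => cccabc
  | aacbbcba => aabcba => aaba
  | aaaaaccaca => ccaaccaca

aaa->cc; cb->; cbc->ba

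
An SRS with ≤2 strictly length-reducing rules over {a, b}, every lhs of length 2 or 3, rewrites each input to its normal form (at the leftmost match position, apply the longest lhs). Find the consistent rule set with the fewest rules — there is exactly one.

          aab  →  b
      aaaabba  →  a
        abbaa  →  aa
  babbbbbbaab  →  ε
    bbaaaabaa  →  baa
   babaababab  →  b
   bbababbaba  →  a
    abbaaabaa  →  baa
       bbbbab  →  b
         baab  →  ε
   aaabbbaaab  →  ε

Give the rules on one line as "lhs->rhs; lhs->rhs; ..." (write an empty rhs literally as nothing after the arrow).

ab->b; bb->

  | aab => ab => b
  | aaaabba => aaabba => aabba => abba => bba => a
  | abbaa => bbaa => aa
  | babbbbbbaab => bbbbbbbaab => bbbbbaab => bbbaab => baab => bab => bb => ε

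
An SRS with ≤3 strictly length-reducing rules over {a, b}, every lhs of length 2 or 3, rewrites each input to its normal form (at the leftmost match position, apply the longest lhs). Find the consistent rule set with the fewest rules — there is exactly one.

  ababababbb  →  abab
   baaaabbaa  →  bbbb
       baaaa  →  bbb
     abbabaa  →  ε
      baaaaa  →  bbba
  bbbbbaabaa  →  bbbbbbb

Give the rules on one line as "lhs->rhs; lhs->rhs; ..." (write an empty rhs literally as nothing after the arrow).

  | ababababbb => abababb => abab
  | baaaabbaa => bbaabbaa => bbaabaa => bbaaaa => bbbaa => bbbb
  | baaaa => bbaa => bbb
  | abbabaa => abaa => abb => ε

aa->b; aab->aa; abb->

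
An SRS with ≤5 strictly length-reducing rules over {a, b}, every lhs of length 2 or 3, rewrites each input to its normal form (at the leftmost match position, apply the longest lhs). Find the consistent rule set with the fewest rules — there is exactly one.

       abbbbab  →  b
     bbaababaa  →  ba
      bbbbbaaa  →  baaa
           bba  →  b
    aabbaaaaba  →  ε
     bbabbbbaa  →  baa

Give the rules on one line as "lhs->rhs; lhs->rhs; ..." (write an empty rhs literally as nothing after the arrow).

  | abbbbab => bbbab => bab => b
  | bbaababaa => bababaa => bbbbaa => bbaa => ba
  | bbbbbaaa => bbbaaa => baaa
  | bba => b

ab->; aba->bb; bb->; bba->b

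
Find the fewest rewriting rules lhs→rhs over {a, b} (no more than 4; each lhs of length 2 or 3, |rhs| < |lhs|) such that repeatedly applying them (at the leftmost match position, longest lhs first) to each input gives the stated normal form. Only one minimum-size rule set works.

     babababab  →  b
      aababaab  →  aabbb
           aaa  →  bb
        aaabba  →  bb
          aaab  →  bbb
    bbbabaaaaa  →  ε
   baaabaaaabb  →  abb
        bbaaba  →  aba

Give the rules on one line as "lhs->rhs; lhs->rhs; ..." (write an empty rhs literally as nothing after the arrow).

  | babababab => bababab => babab => bab => b
  | aababaab => aabaab => aabbb
  | aaa => bb
  | aaabba => bbbba => bb

aaa->bb; baa->bb; bab->b; bba->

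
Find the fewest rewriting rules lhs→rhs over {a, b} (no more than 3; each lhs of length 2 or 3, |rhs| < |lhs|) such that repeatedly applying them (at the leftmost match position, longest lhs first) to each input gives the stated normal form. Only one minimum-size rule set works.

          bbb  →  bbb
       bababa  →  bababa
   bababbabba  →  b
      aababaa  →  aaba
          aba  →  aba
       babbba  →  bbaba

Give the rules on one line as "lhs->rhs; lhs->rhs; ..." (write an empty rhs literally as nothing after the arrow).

  | bbb
  | bababa
  | bababbabba => babbaabba => bbaaabba => babba => bbaa => b
  | aababaa => aaba

abb->ba; baa->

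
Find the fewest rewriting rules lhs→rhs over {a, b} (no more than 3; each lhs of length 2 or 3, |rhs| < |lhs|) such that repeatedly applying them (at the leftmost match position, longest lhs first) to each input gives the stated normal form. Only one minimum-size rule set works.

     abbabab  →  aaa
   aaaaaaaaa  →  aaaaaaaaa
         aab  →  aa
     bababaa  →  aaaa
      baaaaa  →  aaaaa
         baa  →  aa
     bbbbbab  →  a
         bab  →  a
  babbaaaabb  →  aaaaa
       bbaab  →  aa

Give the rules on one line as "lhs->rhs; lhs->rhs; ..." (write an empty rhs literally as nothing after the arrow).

  | abbabab => ababab => aabab => aaab => aaa
  | aaaaaaaaa
  | aab => aa
  | bababaa => ababaa => aabaa => aaaa

ab->a; ba->a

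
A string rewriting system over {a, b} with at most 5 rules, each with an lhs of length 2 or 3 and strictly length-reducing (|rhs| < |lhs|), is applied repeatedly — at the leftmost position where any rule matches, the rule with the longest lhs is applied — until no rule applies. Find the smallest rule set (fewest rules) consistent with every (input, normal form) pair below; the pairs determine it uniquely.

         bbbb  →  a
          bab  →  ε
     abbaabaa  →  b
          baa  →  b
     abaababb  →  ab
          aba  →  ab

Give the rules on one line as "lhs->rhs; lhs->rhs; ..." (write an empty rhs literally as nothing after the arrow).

aa->b; ba->b; bb->; bbb->ab

  | bbbb => abb => a
  | bab => bb => ε
  | abbaabaa => aaabaa => babaa => bbaa => aa => b
  | baa => ba => b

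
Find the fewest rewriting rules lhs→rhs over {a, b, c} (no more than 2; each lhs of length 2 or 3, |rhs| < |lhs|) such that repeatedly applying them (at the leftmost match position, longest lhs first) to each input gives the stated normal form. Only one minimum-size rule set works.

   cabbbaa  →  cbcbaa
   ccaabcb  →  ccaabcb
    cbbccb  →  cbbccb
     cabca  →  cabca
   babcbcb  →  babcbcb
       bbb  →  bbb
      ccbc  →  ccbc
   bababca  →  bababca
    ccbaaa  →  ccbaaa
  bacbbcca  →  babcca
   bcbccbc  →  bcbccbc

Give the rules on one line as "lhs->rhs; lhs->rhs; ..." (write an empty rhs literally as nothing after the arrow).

  | cabbbaa => cbcbaa
  | ccaabcb
  | cbbccb
  | cabca

abb->bc; acb->a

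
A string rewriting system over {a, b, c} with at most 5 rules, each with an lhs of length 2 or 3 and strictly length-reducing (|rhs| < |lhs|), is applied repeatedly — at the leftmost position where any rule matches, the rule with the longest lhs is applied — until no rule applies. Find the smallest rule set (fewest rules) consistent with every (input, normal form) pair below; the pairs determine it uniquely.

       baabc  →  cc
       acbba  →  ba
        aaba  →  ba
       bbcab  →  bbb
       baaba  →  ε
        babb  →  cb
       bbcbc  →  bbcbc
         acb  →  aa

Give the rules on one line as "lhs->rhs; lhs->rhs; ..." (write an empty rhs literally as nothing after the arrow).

  | baabc => babc => cc
  | acbba => aaba => aba => ba
  | aaba => aba => ba
  | bbcab => bbb

ab->b; acb->aa; bab->c; ca->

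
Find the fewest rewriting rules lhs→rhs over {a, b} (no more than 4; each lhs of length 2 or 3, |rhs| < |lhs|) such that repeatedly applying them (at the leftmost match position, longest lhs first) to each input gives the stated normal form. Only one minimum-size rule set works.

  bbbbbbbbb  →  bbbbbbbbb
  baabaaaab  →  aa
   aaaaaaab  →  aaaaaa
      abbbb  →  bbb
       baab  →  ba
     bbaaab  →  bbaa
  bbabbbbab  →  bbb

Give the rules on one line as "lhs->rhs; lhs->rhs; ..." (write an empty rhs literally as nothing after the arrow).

  | bbbbbbbbb
  | baabaaaab => babaaab => aaab => aa
  | aaaaaaab => aaaaaa
  | abbbb => bbb

ab->; aba->b; bab->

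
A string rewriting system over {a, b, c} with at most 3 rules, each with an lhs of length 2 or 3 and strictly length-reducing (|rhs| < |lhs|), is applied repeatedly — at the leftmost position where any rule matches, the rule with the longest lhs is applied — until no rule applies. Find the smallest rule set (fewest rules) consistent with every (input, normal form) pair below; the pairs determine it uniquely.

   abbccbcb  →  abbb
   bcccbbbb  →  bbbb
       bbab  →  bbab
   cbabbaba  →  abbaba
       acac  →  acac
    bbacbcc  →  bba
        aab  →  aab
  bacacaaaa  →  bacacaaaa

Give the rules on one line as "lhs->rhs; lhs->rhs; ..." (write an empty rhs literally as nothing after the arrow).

cb->; cc->

  | abbccbcb => abbbcb => abbb
  | bcccbbbb => bcbbbb => bbbb
  | bbab
  | cbabbaba => abbaba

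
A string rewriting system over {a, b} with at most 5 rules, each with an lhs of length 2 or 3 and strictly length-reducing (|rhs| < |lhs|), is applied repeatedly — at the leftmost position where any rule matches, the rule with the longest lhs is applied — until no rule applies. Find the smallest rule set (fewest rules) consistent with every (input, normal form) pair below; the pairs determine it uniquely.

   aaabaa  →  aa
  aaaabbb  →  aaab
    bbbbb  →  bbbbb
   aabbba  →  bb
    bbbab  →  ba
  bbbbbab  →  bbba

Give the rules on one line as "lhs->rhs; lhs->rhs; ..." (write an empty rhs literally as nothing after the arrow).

aba->bb; abb->; baa->a; bab->aa

  | aaabaa => aabba => aa
  | aaaabbb => aaab
  | bbbbb
  | aabbba => aba => bb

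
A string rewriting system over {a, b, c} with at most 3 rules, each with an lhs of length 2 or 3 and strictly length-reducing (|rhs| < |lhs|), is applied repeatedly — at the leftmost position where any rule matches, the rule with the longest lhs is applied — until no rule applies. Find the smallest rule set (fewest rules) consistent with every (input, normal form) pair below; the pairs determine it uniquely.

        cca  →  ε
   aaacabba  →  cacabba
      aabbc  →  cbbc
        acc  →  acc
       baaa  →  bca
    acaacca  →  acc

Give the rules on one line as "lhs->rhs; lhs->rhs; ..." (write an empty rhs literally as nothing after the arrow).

aa->c; cca->

  | cca => ε
  | aaacabba => cacabba
  | aabbc => cbbc
  | acc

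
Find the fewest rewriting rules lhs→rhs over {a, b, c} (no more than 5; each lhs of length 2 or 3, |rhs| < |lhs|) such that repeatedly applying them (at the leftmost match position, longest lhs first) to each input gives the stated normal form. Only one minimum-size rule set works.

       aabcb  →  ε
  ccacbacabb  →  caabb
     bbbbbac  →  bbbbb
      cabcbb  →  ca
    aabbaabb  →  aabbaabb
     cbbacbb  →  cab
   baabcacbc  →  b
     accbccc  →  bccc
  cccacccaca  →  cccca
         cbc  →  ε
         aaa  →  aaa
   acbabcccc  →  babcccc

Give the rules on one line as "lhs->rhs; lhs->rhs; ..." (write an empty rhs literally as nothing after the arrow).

  | aabcb => aaba => ac => ε
  | ccacbacabb => ccbacabb => caacabb => caabb
  | bbbbbac => bbbbb
  | cabcbb => cabab => ccb => ca

aba->c; ac->; acc->; cb->a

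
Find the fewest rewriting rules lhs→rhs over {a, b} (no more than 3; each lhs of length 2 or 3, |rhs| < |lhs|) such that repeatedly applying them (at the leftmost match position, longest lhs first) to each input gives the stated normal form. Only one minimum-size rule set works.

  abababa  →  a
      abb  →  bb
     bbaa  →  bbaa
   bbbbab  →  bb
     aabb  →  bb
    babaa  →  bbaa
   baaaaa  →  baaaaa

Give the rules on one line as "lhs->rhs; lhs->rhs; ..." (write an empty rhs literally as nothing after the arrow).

  | abababa => bababa => bbaba => bbba => a
  | abb => bb
  | bbaa
  | bbbbab => bab => bb

ab->b; bbb->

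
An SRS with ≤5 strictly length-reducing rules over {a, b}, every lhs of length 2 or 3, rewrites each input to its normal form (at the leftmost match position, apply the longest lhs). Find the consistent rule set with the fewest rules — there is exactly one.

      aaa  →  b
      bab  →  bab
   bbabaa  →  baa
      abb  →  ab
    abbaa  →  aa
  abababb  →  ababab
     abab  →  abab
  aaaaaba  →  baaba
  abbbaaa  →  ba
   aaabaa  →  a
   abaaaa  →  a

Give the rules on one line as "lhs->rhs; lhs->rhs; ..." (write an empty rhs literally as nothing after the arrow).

  | aaa => b
  | bab
  | bbabaa => baa
  | abb => ab

aaa->b; bb->b; bba->; bbb->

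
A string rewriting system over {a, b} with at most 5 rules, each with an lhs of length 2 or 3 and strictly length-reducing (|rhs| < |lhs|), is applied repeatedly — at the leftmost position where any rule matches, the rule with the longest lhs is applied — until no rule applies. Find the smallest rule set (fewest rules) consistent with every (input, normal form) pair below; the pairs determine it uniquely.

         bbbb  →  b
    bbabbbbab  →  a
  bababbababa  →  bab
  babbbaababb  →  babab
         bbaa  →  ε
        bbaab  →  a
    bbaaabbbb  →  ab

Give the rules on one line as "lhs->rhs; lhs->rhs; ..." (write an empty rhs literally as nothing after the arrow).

  | bbbb => bbb => bb => b
  | bbabbbbab => abbbbab => abbbab => abbab => aab => a
  | bababbababa => babaababa => babaaba => babaa => bab
  | babbbaababb => babbaababb => baaababb => bababb => babab

aa->; aab->a; bb->b; bba->a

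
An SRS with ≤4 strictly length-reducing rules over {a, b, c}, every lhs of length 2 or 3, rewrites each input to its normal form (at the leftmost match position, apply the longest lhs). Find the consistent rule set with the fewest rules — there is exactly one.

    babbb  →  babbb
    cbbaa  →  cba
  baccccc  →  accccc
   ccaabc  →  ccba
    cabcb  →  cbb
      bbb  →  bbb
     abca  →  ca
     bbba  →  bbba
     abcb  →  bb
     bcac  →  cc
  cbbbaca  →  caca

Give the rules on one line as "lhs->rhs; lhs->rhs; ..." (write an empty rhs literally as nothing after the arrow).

  | babbb
  | cbbaa => cbbc => cba
  | baccccc => accccc
  | ccaabc => ccbbc => ccba

aa->c; aab->bb; bac->ac; bc->a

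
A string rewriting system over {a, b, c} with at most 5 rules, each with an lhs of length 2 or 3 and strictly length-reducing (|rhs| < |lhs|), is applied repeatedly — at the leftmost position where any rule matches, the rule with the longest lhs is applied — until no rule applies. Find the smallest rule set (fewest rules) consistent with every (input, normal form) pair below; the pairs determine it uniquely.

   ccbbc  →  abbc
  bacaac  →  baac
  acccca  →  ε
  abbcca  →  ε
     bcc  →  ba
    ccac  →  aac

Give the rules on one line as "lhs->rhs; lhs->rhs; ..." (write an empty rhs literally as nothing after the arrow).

aaa->c; bba->aa; ca->; cc->a

  | ccbbc => abbc
  | bacaac => baac
  | acccca => aacca => aaaa => ca => ε
  | abbcca => abbaa => aaaa => ca => ε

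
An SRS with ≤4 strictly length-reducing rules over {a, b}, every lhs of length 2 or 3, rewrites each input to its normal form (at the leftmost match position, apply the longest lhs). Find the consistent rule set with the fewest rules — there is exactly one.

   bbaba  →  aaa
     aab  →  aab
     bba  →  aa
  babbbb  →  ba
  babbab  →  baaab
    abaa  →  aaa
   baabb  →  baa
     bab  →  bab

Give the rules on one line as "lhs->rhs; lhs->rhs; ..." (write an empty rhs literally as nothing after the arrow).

aba->aa; bb->; bba->aa

  | bbaba => aaba => aaa
  | aab
  | bba => aa
  | babbbb => babb => ba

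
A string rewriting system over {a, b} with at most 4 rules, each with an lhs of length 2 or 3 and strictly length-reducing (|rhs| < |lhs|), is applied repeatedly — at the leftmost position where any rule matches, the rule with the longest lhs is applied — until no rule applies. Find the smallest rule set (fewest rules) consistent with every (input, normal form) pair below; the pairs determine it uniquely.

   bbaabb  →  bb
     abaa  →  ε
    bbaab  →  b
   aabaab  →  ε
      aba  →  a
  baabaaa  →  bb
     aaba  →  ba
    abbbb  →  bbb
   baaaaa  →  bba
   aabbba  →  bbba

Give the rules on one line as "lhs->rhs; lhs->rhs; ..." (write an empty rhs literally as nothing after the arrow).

aa->; aaa->bb; ab->; baa->a

  | bbaabb => babb => bb
  | abaa => aa => ε
  | bbaab => bab => b
  | aabaab => baab => ab => ε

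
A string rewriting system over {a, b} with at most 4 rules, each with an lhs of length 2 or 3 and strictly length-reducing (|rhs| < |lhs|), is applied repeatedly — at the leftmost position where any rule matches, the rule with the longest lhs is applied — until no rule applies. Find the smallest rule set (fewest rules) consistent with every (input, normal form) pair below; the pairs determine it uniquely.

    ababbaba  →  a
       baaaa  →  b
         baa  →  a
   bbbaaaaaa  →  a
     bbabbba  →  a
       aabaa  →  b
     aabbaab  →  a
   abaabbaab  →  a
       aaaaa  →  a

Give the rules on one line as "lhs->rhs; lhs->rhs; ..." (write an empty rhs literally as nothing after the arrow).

aa->b; bb->a; bba->a

  | ababbaba => abaaba => abbba => aaba => bba => a
  | baaaa => bbaa => aa => b
  | baa => bb => a
  | bbbaaaaaa => abaaaaaa => abbaaaa => aaaaa => baaa => bba => a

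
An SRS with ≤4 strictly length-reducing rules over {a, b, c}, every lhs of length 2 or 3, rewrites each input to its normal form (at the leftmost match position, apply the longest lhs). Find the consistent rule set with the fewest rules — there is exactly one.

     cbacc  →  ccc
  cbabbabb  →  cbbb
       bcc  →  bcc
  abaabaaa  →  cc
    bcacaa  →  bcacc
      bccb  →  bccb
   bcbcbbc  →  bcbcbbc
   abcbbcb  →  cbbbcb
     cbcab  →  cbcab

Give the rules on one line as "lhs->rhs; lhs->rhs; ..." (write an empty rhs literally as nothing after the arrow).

aa->c; abc->cb; ba->

  | cbacc => ccc
  | cbabbabb => cbbabb => cbbb
  | bcc
  | abaabaaa => aabaaa => cbaaa => caa => cc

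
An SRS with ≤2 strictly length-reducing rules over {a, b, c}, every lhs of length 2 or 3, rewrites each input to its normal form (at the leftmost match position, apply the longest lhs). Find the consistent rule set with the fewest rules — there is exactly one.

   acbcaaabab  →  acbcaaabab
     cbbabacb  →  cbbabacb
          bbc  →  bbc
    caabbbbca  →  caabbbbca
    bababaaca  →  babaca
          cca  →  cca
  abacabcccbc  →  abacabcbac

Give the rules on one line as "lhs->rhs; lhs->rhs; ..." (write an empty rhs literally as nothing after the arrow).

  | acbcaaabab
  | cbbabacb
  | bbc
  | caabbbbca

baa->; ccb->ba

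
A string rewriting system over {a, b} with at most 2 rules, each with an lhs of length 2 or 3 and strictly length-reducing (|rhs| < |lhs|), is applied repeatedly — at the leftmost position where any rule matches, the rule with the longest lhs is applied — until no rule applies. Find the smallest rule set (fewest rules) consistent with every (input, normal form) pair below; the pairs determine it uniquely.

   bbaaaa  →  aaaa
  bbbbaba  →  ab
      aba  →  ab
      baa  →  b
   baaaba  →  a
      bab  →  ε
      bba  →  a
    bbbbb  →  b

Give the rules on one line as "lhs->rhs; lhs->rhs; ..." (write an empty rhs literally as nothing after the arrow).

  | bbaaaa => aaaa
  | bbbbaba => bbaba => aba => ab
  | aba => ab
  | baa => ba => b

ba->b; bb->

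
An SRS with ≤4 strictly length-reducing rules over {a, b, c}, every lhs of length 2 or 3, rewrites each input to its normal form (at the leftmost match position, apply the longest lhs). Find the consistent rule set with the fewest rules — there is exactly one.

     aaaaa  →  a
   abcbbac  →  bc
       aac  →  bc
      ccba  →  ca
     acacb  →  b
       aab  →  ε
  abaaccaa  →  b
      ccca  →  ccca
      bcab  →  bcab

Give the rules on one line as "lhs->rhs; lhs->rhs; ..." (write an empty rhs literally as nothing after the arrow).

aa->b; ac->b; bb->; cb->

  | aaaaa => baaa => bba => a
  | abcbbac => abbac => aac => bc
  | aac => bc
  | ccba => ca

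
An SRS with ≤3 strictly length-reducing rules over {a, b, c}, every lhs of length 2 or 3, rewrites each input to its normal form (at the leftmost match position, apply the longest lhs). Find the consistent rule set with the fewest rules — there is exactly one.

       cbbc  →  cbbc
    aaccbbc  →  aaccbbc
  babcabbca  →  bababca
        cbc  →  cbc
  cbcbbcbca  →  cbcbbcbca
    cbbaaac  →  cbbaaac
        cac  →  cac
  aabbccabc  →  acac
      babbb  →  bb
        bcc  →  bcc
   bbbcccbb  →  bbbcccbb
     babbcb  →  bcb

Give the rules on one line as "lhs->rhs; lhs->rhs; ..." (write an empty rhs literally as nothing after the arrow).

abb->; cab->a

  | cbbc
  | aaccbbc
  | babcabbca => bababca
  | cbc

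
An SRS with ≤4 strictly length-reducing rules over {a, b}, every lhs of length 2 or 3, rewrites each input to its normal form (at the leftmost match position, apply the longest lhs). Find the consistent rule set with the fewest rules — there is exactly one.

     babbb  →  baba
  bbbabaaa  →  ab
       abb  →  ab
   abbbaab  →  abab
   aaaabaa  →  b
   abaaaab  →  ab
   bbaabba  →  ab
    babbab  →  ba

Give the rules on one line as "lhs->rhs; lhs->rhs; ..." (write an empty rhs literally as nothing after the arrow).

  | babbb => baba
  | bbbabaaa => baabaaa => bbaaa => abaa => ab
  | abb => ab
  | abbbaab => abaaab => abab

aa->; bb->b; bba->ab; bbb->ba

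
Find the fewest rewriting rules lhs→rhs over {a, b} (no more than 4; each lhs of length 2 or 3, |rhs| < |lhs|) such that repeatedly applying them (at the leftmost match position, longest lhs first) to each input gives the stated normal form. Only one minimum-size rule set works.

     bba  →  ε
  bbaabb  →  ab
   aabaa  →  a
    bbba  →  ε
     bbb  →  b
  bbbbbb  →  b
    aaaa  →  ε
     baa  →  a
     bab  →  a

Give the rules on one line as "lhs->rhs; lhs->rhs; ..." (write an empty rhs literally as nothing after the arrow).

aa->; ba->; bab->a; bb->b

  | bba => ba => ε
  | bbaabb => baabb => abb => ab
  | aabaa => baa => a
  | bbba => bba => ba => ε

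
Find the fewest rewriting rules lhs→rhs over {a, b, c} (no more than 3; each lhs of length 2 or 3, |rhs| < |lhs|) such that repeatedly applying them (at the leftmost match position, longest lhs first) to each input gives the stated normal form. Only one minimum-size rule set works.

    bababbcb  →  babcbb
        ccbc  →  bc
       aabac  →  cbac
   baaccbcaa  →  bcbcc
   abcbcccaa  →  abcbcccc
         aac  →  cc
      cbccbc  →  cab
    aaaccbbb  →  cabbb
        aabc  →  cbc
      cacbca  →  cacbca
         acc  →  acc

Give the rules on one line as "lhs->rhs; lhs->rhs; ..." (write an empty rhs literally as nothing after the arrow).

  | bababbcb => babaabb => babcbb
  | ccbc => bc
  | aabac => cbac
  | baaccbcaa => bcccbcaa => bcbcaa => bcbcc

aa->c; bbc->ab; ccb->b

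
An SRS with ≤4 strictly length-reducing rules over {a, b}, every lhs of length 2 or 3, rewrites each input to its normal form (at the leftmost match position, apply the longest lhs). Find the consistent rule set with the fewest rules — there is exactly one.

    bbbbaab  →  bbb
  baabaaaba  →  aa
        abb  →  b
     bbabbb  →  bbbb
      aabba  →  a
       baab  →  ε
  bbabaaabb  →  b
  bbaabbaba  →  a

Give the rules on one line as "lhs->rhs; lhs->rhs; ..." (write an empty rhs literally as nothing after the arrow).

aab->; ab->; ba->a; bba->b

  | bbbbaab => bbbab => bbb
  | baabaaaba => aabaaaba => aaaba => aa
  | abb => b
  | bbabbb => bbbb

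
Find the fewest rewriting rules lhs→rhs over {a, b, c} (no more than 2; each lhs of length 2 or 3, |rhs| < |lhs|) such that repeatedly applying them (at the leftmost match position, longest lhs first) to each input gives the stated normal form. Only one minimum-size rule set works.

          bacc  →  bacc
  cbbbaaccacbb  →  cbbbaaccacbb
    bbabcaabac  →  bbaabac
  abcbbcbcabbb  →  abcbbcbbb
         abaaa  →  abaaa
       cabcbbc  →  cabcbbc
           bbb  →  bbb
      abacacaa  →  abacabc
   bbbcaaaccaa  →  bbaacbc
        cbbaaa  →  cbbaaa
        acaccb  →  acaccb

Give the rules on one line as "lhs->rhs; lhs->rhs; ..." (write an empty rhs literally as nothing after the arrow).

  | bacc
  | cbbbaaccacbb
  | bbabcaabac => bbaabac
  | abcbbcbcabbb => abcbbcbbb

bca->; caa->bc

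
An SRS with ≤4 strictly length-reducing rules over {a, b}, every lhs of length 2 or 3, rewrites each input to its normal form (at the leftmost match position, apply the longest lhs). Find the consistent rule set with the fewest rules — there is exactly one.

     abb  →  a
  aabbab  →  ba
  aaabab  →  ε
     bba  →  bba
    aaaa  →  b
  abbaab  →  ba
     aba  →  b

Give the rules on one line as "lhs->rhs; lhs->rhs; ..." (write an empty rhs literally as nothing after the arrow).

  | abb => ab => a
  | aabbab => bab => ba
  | aaabab => babab => baab => aab => ε
  | bba

aa->b; aab->; ab->a; baa->aa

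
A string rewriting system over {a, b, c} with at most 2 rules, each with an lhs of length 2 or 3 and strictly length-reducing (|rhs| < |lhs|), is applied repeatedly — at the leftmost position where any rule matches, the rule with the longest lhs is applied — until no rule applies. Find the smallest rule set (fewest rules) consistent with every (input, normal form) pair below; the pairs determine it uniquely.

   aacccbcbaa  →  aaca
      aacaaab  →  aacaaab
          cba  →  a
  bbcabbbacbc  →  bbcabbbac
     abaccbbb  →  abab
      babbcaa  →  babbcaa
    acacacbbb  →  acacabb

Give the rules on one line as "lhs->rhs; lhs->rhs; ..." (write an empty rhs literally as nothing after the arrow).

cb->; cca->c

  | aacccbcbaa => aacccbaa => aaccaa => aaca
  | aacaaab
  | cba => a
  | bbcabbbacbc => bbcabbbac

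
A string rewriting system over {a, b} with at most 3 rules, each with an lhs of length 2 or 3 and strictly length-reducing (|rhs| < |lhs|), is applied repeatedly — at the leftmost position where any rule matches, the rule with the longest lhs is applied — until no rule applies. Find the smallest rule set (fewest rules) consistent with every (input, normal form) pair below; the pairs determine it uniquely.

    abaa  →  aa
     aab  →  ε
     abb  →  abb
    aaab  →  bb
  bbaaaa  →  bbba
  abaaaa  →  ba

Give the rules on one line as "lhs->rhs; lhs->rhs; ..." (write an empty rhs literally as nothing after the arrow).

aaa->b; aab->; aba->a

  | abaa => aa
  | aab => ε
  | abb
  | aaab => bb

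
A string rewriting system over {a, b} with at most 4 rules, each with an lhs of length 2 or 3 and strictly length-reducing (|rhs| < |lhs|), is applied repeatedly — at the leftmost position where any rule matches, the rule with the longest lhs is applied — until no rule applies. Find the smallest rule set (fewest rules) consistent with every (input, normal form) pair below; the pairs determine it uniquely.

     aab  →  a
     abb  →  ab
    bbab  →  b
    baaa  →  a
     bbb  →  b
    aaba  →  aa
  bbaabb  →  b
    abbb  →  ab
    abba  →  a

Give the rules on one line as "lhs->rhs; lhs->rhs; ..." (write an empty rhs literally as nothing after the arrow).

aab->a; ba->; baa->; bb->b

  | aab => a
  | abb => ab
  | bbab => bab => b
  | baaa => a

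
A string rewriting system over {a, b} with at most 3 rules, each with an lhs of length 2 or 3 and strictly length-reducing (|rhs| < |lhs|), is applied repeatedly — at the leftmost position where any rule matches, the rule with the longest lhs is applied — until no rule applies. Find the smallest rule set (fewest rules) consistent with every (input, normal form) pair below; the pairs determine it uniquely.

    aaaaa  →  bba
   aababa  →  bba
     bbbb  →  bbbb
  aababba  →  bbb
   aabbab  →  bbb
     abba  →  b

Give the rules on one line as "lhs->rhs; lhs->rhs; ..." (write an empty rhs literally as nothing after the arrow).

  | aaaaa => baaa => bba
  | aababa => bbaba => bba
  | bbbb
  | aababba => bbabba => bbaa => bbb

aa->b; ab->; abb->a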